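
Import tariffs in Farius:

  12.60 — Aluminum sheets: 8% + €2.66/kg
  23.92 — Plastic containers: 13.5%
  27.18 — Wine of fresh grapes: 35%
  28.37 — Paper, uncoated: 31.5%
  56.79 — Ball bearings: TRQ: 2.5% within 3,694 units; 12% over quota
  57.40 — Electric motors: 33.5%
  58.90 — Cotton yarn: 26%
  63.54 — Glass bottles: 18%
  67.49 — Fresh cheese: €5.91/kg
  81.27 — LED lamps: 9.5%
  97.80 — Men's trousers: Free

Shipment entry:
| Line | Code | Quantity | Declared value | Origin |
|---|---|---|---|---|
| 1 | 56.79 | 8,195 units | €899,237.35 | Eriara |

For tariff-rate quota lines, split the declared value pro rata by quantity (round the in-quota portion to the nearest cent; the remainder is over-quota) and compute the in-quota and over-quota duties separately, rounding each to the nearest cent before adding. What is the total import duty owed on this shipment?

€69,400.94

Line 1 (56.79, Eriara, 8,195 units, €899,237.35):
Code 56.79 is under a tariff-rate quota (threshold 3,694 units). In-quota: 3,694 units at 2.5%; over-quota: 4,501 units at 12%.
Pro-rata value split: in-quota = €899,237.35 × 3,694/8,195 = €405,342.62; over-quota = €899,237.35 − €405,342.62 = €493,894.73.
In-quota duty = €405,342.62 × 2.5% = €10,133.57. Over-quota duty = €493,894.73 × 12% = €59,267.37.
Line duty = €10,133.57 + €59,267.37 = €69,400.94.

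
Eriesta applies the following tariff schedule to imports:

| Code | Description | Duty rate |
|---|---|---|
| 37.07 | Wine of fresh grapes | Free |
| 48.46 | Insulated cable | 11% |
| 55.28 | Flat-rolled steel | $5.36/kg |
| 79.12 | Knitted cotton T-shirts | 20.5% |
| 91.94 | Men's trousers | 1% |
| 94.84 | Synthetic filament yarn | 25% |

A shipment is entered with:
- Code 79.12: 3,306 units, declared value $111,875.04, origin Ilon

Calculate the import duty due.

Line 1 (79.12, Ilon, 3,306 units, $111,875.04):
Base rate for 79.12 is 20.5%.
Duty = $111,875.04 × 20.5% = $22,934.38.

$22,934.38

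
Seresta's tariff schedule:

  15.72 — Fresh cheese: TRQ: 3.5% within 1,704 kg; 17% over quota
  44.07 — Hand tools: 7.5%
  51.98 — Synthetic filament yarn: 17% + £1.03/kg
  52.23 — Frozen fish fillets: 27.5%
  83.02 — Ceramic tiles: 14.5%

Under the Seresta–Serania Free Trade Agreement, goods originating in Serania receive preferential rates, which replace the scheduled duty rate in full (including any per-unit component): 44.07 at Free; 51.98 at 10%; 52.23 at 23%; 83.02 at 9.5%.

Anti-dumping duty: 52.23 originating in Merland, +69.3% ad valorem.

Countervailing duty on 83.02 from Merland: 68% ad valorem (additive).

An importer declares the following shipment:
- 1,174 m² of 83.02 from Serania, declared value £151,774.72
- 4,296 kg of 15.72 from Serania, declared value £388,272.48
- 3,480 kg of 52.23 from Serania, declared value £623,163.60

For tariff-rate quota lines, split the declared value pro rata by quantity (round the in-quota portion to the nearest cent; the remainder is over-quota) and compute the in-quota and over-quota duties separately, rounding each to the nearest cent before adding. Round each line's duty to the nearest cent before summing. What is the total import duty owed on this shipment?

£202,961.53

Line 1 (83.02, Serania, 1,174 m², £151,774.72):
Base rate for 83.02 is 14.5%.
Origin Serania qualifies under the Seresta–Serania agreement and 83.02 is covered: preferential rate 9.5% applies instead.
The additional-duty order on 83.02 targets Merland, not Serania; it does not apply.
Duty = £151,774.72 × 9.5% = £14,418.60.
Line 2 (15.72, Serania, 4,296 kg, £388,272.48):
Code 15.72 is under a tariff-rate quota (threshold 1,704 kg). In-quota: 1,704 kg at 3.5%; over-quota: 2,592 kg at 17%.
Pro-rata value split: in-quota = £388,272.48 × 1,704/4,296 = £154,007.52; over-quota = £388,272.48 − £154,007.52 = £234,264.96.
In-quota duty = £154,007.52 × 3.5% = £5,390.26. Over-quota duty = £234,264.96 × 17% = £39,825.04.
Line duty = £5,390.26 + £39,825.04 = £45,215.30.
Line 3 (52.23, Serania, 3,480 kg, £623,163.60):
Base rate for 52.23 is 27.5%.
Origin Serania qualifies under the Seresta–Serania agreement and 52.23 is covered: preferential rate 23% applies instead.
The additional-duty order on 52.23 targets Merland, not Serania; it does not apply.
Duty = £623,163.60 × 23% = £143,327.63.
Total = £14,418.60 + £45,215.30 + £143,327.63 = £202,961.53.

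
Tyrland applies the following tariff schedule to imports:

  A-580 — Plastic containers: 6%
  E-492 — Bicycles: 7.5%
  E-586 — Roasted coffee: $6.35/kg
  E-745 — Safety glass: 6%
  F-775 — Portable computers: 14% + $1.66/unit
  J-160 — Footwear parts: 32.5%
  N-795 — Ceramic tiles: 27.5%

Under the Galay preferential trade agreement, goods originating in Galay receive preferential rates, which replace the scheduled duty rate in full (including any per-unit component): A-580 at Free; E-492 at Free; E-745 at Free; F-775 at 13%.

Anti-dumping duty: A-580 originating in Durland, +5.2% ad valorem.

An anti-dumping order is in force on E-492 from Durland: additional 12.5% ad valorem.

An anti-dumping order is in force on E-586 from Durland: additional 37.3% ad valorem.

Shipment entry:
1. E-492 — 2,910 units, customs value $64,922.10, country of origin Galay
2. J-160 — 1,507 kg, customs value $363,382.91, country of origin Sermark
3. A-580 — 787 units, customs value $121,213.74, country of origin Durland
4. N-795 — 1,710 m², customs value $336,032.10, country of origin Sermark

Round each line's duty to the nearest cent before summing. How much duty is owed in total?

Line 1 (E-492, Galay, 2,910 units, $64,922.10):
Base rate for E-492 is 7.5%.
Origin Galay qualifies under the Tyrland–Galay agreement and E-492 is covered: preferential rate Free applies instead.
The additional-duty order on E-492 targets Durland, not Galay; it does not apply.
Duty = $64,922.10 × 0% = $0.00.
Line 2 (J-160, Sermark, 1,507 kg, $363,382.91):
Base rate for J-160 is 32.5%.
Duty = $363,382.91 × 32.5% = $118,099.45.
Line 3 (A-580, Durland, 787 units, $121,213.74):
Base rate for A-580 is 6%.
A-580 has an FTA preferential rate, but origin Durland is not Galay; base rate stands.
Additional duty on A-580 from Durland: +5.2%. Applied ad valorem rate: 6% + 5.2% = 11.2%.
Duty = $121,213.74 × 11.2% = $13,575.94.
Line 4 (N-795, Sermark, 1,710 m², $336,032.10):
Base rate for N-795 is 27.5%.
Duty = $336,032.10 × 27.5% = $92,408.83.
Total = $0.00 + $118,099.45 + $13,575.94 + $92,408.83 = $224,084.22.

$224,084.22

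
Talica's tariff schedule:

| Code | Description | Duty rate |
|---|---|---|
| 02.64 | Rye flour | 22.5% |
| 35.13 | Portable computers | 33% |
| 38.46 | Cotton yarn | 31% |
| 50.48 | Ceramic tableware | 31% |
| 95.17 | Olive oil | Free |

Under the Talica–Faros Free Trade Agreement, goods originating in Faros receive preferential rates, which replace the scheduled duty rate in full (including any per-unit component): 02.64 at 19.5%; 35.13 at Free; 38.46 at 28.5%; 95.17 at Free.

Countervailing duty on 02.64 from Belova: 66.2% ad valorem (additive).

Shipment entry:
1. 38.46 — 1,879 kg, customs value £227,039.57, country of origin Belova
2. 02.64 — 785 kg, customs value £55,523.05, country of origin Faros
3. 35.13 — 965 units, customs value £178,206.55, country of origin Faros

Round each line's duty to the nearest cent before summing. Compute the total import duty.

£81,209.26

Line 1 (38.46, Belova, 1,879 kg, £227,039.57):
Base rate for 38.46 is 31%.
38.46 has an FTA preferential rate, but origin Belova is not Faros; base rate stands.
Duty = £227,039.57 × 31% = £70,382.27.
Line 2 (02.64, Faros, 785 kg, £55,523.05):
Base rate for 02.64 is 22.5%.
Origin Faros qualifies under the Talica–Faros agreement and 02.64 is covered: preferential rate 19.5% applies instead.
The additional-duty order on 02.64 targets Belova, not Faros; it does not apply.
Duty = £55,523.05 × 19.5% = £10,826.99.
Line 3 (35.13, Faros, 965 units, £178,206.55):
Base rate for 35.13 is 33%.
Origin Faros qualifies under the Talica–Faros agreement and 35.13 is covered: preferential rate Free applies instead.
Duty = £178,206.55 × 0% = £0.00.
Total = £70,382.27 + £10,826.99 + £0.00 = £81,209.26.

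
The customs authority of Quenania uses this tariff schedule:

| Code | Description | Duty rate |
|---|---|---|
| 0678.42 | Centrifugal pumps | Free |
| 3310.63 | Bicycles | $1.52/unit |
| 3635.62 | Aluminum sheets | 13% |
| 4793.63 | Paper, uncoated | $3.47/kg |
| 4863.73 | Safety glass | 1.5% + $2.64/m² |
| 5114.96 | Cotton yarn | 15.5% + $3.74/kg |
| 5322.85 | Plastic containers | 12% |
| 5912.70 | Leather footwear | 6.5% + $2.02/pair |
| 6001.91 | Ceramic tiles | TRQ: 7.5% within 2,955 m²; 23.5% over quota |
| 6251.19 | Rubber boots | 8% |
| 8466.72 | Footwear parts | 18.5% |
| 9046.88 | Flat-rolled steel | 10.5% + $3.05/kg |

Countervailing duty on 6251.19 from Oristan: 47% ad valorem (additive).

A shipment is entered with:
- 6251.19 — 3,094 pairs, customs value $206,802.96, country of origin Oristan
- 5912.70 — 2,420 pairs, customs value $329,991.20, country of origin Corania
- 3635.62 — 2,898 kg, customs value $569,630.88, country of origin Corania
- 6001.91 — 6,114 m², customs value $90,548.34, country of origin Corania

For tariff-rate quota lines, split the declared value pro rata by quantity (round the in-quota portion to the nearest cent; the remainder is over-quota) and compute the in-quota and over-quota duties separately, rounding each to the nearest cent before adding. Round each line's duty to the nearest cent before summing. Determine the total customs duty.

Line 1 (6251.19, Oristan, 3,094 pairs, $206,802.96):
Base rate for 6251.19 is 8%.
Additional duty on 6251.19 from Oristan: +47%. Applied ad valorem rate: 8% + 47% = 55%.
Duty = $206,802.96 × 55% = $113,741.63.
Line 2 (5912.70, Corania, 2,420 pairs, $329,991.20):
Base rate for 5912.70 is 6.5% + $2.02/pair.
Duty = $329,991.20 × 6.5% + 2,420 × $2.02 = $26,337.83.
Line 3 (3635.62, Corania, 2,898 kg, $569,630.88):
Base rate for 3635.62 is 13%.
Duty = $569,630.88 × 13% = $74,052.01.
Line 4 (6001.91, Corania, 6,114 m², $90,548.34):
Code 6001.91 is under a tariff-rate quota (threshold 2,955 m²). In-quota: 2,955 m² at 7.5%; over-quota: 3,159 m² at 23.5%.
Pro-rata value split: in-quota = $90,548.34 × 2,955/6,114 = $43,763.55; over-quota = $90,548.34 − $43,763.55 = $46,784.79.
In-quota duty = $43,763.55 × 7.5% = $3,282.27. Over-quota duty = $46,784.79 × 23.5% = $10,994.43.
Line duty = $3,282.27 + $10,994.43 = $14,276.70.
Total = $113,741.63 + $26,337.83 + $74,052.01 + $14,276.70 = $228,408.17.

$228,408.17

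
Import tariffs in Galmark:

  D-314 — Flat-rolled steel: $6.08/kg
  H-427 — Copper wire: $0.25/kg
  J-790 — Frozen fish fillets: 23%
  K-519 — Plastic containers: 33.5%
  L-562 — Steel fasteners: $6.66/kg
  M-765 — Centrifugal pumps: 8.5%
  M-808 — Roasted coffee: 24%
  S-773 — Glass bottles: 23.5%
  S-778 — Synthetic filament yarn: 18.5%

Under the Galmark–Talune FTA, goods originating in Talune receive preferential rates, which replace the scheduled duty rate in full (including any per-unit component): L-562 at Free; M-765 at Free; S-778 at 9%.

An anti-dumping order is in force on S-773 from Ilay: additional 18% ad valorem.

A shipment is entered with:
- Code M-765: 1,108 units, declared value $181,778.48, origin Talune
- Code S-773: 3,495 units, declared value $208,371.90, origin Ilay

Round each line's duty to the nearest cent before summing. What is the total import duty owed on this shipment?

$86,474.34

Line 1 (M-765, Talune, 1,108 units, $181,778.48):
Base rate for M-765 is 8.5%.
Origin Talune qualifies under the Galmark–Talune agreement and M-765 is covered: preferential rate Free applies instead.
Duty = $181,778.48 × 0% = $0.00.
Line 2 (S-773, Ilay, 3,495 units, $208,371.90):
Base rate for S-773 is 23.5%.
Additional duty on S-773 from Ilay: +18%. Applied ad valorem rate: 23.5% + 18% = 41.5%.
Duty = $208,371.90 × 41.5% = $86,474.34.
Total = $0.00 + $86,474.34 = $86,474.34.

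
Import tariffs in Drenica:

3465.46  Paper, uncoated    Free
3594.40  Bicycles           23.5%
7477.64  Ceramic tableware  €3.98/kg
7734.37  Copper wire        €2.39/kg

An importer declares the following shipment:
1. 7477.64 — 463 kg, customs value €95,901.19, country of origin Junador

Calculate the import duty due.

Line 1 (7477.64, Junador, 463 kg, €95,901.19):
Base rate for 7477.64 is €3.98/kg.
Duty = 463 × €3.98 = €1,842.74.

€1,842.74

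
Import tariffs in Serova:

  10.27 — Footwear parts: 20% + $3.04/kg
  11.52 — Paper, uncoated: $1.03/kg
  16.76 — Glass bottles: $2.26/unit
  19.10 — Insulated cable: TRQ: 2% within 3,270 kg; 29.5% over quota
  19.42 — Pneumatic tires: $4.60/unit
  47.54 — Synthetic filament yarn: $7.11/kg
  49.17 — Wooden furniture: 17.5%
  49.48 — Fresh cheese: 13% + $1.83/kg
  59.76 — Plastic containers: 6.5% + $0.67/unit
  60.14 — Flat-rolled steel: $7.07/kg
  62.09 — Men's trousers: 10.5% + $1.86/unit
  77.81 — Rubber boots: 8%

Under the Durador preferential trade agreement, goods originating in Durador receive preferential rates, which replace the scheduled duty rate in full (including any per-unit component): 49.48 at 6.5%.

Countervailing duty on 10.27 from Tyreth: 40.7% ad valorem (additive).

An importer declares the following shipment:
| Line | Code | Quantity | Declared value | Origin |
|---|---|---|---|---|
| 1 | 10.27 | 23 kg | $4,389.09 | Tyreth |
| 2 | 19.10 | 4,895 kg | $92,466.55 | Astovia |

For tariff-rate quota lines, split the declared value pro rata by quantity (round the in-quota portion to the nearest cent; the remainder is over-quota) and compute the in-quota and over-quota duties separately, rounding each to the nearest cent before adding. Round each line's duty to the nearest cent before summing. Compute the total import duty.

$13,024.90

Line 1 (10.27, Tyreth, 23 kg, $4,389.09):
Base rate for 10.27 is 20% + $3.04/kg.
Additional duty on 10.27 from Tyreth: +40.7%. Applied ad valorem rate: 20% + 40.7% = 60.7%.
Duty = $4,389.09 × 60.7% + 23 × $3.04 = $2,734.10.
Line 2 (19.10, Astovia, 4,895 kg, $92,466.55):
Code 19.10 is under a tariff-rate quota (threshold 3,270 kg). In-quota: 3,270 kg at 2%; over-quota: 1,625 kg at 29.5%.
Pro-rata value split: in-quota = $92,466.55 × 3,270/4,895 = $61,770.30; over-quota = $92,466.55 − $61,770.30 = $30,696.25.
In-quota duty = $61,770.30 × 2% = $1,235.41. Over-quota duty = $30,696.25 × 29.5% = $9,055.39.
Line duty = $1,235.41 + $9,055.39 = $10,290.80.
Total = $2,734.10 + $10,290.80 = $13,024.90.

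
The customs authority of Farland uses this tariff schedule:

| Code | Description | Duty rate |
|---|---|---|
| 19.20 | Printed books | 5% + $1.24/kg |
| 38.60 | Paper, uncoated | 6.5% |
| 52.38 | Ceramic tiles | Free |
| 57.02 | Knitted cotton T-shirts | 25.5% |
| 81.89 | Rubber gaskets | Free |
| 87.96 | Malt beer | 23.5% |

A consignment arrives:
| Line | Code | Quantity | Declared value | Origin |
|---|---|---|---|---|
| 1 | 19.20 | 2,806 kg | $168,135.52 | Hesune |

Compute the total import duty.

Line 1 (19.20, Hesune, 2,806 kg, $168,135.52):
Base rate for 19.20 is 5% + $1.24/kg.
Duty = $168,135.52 × 5% + 2,806 × $1.24 = $11,886.22.

$11,886.22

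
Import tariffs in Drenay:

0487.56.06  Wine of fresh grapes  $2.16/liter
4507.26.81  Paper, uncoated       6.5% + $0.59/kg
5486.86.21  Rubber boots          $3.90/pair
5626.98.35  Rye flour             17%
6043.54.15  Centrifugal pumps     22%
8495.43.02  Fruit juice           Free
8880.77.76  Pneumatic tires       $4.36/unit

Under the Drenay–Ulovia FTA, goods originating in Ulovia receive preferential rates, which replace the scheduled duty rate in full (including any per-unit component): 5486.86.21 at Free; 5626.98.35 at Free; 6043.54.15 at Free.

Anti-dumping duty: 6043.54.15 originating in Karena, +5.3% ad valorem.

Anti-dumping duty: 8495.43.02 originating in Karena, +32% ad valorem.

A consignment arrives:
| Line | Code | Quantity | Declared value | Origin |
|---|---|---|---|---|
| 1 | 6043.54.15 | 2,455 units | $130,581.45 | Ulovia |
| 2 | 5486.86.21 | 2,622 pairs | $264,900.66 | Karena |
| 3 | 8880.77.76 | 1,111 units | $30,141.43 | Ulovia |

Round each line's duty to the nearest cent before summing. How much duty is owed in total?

$15,069.76

Line 1 (6043.54.15, Ulovia, 2,455 units, $130,581.45):
Base rate for 6043.54.15 is 22%.
Origin Ulovia qualifies under the Drenay–Ulovia agreement and 6043.54.15 is covered: preferential rate Free applies instead.
The additional-duty order on 6043.54.15 targets Karena, not Ulovia; it does not apply.
Duty = $130,581.45 × 0% = $0.00.
Line 2 (5486.86.21, Karena, 2,622 pairs, $264,900.66):
Base rate for 5486.86.21 is $3.90/pair.
5486.86.21 has an FTA preferential rate, but origin Karena is not Ulovia; base rate stands.
Duty = 2,622 × $3.90 = $10,225.80.
Line 3 (8880.77.76, Ulovia, 1,111 units, $30,141.43):
Base rate for 8880.77.76 is $4.36/unit.
Origin Ulovia is the FTA partner but 8880.77.76 is not on the preference list; base rate stands.
Duty = 1,111 × $4.36 = $4,843.96.
Total = $0.00 + $10,225.80 + $4,843.96 = $15,069.76.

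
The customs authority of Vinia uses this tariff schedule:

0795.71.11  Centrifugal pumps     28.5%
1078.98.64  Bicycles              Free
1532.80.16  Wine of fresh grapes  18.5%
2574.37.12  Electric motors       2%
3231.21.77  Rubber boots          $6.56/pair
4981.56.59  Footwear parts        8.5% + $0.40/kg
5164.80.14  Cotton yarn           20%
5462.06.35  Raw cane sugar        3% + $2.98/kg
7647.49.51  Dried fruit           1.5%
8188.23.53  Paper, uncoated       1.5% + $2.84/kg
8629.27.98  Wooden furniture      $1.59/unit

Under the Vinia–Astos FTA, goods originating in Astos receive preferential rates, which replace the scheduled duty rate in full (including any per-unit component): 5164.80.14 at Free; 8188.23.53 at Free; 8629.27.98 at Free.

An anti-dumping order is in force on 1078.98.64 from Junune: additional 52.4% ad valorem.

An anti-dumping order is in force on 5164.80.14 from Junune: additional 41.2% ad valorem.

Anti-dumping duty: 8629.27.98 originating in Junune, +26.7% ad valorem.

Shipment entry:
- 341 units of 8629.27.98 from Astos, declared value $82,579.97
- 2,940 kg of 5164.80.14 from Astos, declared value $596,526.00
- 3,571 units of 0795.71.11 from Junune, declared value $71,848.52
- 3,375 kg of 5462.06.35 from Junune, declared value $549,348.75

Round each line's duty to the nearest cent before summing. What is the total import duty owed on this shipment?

$47,014.79

Line 1 (8629.27.98, Astos, 341 units, $82,579.97):
Base rate for 8629.27.98 is $1.59/unit.
Origin Astos qualifies under the Vinia–Astos agreement and 8629.27.98 is covered: preferential rate Free applies instead.
The additional-duty order on 8629.27.98 targets Junune, not Astos; it does not apply.
Duty = $82,579.97 × 0% = $0.00.
Line 2 (5164.80.14, Astos, 2,940 kg, $596,526.00):
Base rate for 5164.80.14 is 20%.
Origin Astos qualifies under the Vinia–Astos agreement and 5164.80.14 is covered: preferential rate Free applies instead.
The additional-duty order on 5164.80.14 targets Junune, not Astos; it does not apply.
Duty = $596,526.00 × 0% = $0.00.
Line 3 (0795.71.11, Junune, 3,571 units, $71,848.52):
Base rate for 0795.71.11 is 28.5%.
Duty = $71,848.52 × 28.5% = $20,476.83.
Line 4 (5462.06.35, Junune, 3,375 kg, $549,348.75):
Base rate for 5462.06.35 is 3% + $2.98/kg.
Duty = $549,348.75 × 3% + 3,375 × $2.98 = $26,537.96.
Total = $0.00 + $0.00 + $20,476.83 + $26,537.96 = $47,014.79.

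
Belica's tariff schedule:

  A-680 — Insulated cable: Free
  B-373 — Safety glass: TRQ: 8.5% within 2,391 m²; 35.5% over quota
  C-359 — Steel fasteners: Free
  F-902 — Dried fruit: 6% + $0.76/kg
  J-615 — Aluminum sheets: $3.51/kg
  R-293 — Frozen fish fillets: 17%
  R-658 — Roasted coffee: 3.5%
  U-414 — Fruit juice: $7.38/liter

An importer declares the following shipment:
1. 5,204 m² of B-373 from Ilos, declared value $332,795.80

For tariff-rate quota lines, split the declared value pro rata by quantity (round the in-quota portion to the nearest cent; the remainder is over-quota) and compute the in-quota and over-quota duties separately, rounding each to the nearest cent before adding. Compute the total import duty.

Line 1 (B-373, Ilos, 5,204 m², $332,795.80):
Code B-373 is under a tariff-rate quota (threshold 2,391 m²). In-quota: 2,391 m² at 8.5%; over-quota: 2,813 m² at 35.5%.
Pro-rata value split: in-quota = $332,795.80 × 2,391/5,204 = $152,904.45; over-quota = $332,795.80 − $152,904.45 = $179,891.35.
In-quota duty = $152,904.45 × 8.5% = $12,996.88. Over-quota duty = $179,891.35 × 35.5% = $63,861.43.
Line duty = $12,996.88 + $63,861.43 = $76,858.31.

$76,858.31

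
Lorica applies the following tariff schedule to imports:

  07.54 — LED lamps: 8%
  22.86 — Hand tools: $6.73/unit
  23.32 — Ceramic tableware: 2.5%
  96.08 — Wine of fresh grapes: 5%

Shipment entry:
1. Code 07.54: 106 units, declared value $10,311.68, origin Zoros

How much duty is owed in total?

Line 1 (07.54, Zoros, 106 units, $10,311.68):
Base rate for 07.54 is 8%.
Duty = $10,311.68 × 8% = $824.93.

$824.93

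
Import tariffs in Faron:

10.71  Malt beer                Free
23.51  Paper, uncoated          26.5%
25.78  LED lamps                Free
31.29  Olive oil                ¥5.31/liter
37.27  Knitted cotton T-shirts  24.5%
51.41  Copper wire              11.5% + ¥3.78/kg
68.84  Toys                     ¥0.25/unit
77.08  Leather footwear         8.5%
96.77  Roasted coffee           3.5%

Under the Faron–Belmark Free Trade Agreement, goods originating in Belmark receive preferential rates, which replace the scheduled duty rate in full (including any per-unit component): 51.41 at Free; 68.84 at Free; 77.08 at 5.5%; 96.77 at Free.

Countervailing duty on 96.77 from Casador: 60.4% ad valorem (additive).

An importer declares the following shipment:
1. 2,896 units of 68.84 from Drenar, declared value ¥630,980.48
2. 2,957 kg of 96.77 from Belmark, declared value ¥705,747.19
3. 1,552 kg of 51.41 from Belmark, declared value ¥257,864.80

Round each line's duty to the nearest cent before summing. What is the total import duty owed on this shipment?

Line 1 (68.84, Drenar, 2,896 units, ¥630,980.48):
Base rate for 68.84 is ¥0.25/unit.
68.84 has an FTA preferential rate, but origin Drenar is not Belmark; base rate stands.
Duty = 2,896 × ¥0.25 = ¥724.00.
Line 2 (96.77, Belmark, 2,957 kg, ¥705,747.19):
Base rate for 96.77 is 3.5%.
Origin Belmark qualifies under the Faron–Belmark agreement and 96.77 is covered: preferential rate Free applies instead.
The additional-duty order on 96.77 targets Casador, not Belmark; it does not apply.
Duty = ¥705,747.19 × 0% = ¥0.00.
Line 3 (51.41, Belmark, 1,552 kg, ¥257,864.80):
Base rate for 51.41 is 11.5% + ¥3.78/kg.
Origin Belmark qualifies under the Faron–Belmark agreement and 51.41 is covered: preferential rate Free applies instead.
Duty = ¥257,864.80 × 0% = ¥0.00.
Total = ¥724.00 + ¥0.00 + ¥0.00 = ¥724.00.

¥724.00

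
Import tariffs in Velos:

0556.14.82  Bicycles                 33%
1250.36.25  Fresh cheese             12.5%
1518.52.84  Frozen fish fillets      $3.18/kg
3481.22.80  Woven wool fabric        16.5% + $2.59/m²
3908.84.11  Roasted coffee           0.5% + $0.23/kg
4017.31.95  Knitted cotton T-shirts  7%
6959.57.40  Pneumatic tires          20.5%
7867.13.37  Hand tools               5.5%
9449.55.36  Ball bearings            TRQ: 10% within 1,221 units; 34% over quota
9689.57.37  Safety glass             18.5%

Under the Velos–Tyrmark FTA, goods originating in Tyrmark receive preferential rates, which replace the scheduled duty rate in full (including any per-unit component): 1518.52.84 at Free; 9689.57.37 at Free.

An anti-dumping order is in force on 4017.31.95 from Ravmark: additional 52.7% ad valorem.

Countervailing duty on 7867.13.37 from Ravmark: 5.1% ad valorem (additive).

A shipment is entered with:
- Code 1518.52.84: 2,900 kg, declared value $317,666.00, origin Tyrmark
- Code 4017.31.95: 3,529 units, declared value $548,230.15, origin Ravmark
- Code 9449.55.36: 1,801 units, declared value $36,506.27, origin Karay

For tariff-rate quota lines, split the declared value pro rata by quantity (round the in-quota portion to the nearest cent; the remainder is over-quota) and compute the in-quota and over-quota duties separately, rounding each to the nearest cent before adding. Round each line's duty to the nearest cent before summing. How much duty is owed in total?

$333,765.61

Line 1 (1518.52.84, Tyrmark, 2,900 kg, $317,666.00):
Base rate for 1518.52.84 is $3.18/kg.
Origin Tyrmark qualifies under the Velos–Tyrmark agreement and 1518.52.84 is covered: preferential rate Free applies instead.
Duty = $317,666.00 × 0% = $0.00.
Line 2 (4017.31.95, Ravmark, 3,529 units, $548,230.15):
Base rate for 4017.31.95 is 7%.
Additional duty on 4017.31.95 from Ravmark: +52.7%. Applied ad valorem rate: 7% + 52.7% = 59.7%.
Duty = $548,230.15 × 59.7% = $327,293.40.
Line 3 (9449.55.36, Karay, 1,801 units, $36,506.27):
Code 9449.55.36 is under a tariff-rate quota (threshold 1,221 units). In-quota: 1,221 units at 10%; over-quota: 580 units at 34%.
Pro-rata value split: in-quota = $36,506.27 × 1,221/1,801 = $24,749.67; over-quota = $36,506.27 − $24,749.67 = $11,756.60.
In-quota duty = $24,749.67 × 10% = $2,474.97. Over-quota duty = $11,756.60 × 34% = $3,997.24.
Line duty = $2,474.97 + $3,997.24 = $6,472.21.
Total = $0.00 + $327,293.40 + $6,472.21 = $333,765.61.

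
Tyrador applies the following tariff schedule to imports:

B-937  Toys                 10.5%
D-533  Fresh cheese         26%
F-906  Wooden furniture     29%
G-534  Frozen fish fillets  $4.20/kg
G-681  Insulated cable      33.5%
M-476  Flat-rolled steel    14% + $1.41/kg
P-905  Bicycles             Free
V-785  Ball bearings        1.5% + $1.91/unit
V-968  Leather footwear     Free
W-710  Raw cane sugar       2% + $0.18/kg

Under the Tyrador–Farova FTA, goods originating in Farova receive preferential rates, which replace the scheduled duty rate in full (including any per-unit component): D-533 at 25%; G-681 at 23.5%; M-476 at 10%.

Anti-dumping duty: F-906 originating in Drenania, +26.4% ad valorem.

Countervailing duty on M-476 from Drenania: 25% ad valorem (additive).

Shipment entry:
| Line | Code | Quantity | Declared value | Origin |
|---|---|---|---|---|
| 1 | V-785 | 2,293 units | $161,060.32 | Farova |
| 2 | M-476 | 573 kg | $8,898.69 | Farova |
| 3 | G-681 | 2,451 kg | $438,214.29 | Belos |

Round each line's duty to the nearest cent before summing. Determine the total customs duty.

Line 1 (V-785, Farova, 2,293 units, $161,060.32):
Base rate for V-785 is 1.5% + $1.91/unit.
Origin Farova is the FTA partner but V-785 is not on the preference list; base rate stands.
Duty = $161,060.32 × 1.5% + 2,293 × $1.91 = $6,795.53.
Line 2 (M-476, Farova, 573 kg, $8,898.69):
Base rate for M-476 is 14% + $1.41/kg.
Origin Farova qualifies under the Tyrador–Farova agreement and M-476 is covered: preferential rate 10% applies instead.
The additional-duty order on M-476 targets Drenania, not Farova; it does not apply.
Duty = $8,898.69 × 10% = $889.87.
Line 3 (G-681, Belos, 2,451 kg, $438,214.29):
Base rate for G-681 is 33.5%.
G-681 has an FTA preferential rate, but origin Belos is not Farova; base rate stands.
Duty = $438,214.29 × 33.5% = $146,801.79.
Total = $6,795.53 + $889.87 + $146,801.79 = $154,487.19.

$154,487.19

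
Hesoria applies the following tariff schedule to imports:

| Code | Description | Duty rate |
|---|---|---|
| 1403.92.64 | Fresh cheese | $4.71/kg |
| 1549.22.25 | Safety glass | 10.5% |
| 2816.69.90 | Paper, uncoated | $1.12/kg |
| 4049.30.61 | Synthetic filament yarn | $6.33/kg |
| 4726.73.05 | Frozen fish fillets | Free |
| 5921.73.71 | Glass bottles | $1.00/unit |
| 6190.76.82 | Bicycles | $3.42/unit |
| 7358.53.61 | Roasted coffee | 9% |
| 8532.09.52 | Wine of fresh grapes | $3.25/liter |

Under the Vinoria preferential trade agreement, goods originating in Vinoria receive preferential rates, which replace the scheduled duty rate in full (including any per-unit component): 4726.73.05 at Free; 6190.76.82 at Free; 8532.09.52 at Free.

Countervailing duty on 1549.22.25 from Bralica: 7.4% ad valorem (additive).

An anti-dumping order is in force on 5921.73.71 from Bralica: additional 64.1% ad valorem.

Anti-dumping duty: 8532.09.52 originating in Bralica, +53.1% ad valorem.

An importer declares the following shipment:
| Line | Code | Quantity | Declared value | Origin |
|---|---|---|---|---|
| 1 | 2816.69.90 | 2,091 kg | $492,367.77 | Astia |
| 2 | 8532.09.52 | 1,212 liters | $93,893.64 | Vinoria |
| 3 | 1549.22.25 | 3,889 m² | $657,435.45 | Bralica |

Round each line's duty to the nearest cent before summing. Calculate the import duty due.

Line 1 (2816.69.90, Astia, 2,091 kg, $492,367.77):
Base rate for 2816.69.90 is $1.12/kg.
Duty = 2,091 × $1.12 = $2,341.92.
Line 2 (8532.09.52, Vinoria, 1,212 liters, $93,893.64):
Base rate for 8532.09.52 is $3.25/liter.
Origin Vinoria qualifies under the Hesoria–Vinoria agreement and 8532.09.52 is covered: preferential rate Free applies instead.
The additional-duty order on 8532.09.52 targets Bralica, not Vinoria; it does not apply.
Duty = $93,893.64 × 0% = $0.00.
Line 3 (1549.22.25, Bralica, 3,889 m², $657,435.45):
Base rate for 1549.22.25 is 10.5%.
Additional duty on 1549.22.25 from Bralica: +7.4%. Applied ad valorem rate: 10.5% + 7.4% = 17.9%.
Duty = $657,435.45 × 17.9% = $117,680.95.
Total = $2,341.92 + $0.00 + $117,680.95 = $120,022.87.

$120,022.87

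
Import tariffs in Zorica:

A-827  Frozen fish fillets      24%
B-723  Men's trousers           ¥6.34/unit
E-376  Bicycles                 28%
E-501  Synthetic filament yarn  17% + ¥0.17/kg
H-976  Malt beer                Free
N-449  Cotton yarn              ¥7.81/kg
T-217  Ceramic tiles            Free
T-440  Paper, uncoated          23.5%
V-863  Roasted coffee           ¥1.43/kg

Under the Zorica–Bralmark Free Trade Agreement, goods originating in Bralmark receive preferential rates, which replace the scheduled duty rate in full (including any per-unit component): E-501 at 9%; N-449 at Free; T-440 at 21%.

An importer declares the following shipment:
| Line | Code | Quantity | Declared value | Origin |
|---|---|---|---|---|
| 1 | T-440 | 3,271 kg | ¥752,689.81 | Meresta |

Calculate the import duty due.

Line 1 (T-440, Meresta, 3,271 kg, ¥752,689.81):
Base rate for T-440 is 23.5%.
T-440 has an FTA preferential rate, but origin Meresta is not Bralmark; base rate stands.
Duty = ¥752,689.81 × 23.5% = ¥176,882.11.

¥176,882.11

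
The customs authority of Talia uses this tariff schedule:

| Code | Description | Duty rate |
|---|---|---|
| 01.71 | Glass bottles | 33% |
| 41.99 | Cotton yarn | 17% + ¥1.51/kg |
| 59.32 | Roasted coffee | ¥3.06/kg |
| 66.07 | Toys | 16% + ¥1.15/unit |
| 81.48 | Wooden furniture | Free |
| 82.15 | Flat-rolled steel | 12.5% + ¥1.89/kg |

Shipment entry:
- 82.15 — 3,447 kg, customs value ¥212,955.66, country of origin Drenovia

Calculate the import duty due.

¥33,134.29

Line 1 (82.15, Drenovia, 3,447 kg, ¥212,955.66):
Base rate for 82.15 is 12.5% + ¥1.89/kg.
Duty = ¥212,955.66 × 12.5% + 3,447 × ¥1.89 = ¥33,134.29.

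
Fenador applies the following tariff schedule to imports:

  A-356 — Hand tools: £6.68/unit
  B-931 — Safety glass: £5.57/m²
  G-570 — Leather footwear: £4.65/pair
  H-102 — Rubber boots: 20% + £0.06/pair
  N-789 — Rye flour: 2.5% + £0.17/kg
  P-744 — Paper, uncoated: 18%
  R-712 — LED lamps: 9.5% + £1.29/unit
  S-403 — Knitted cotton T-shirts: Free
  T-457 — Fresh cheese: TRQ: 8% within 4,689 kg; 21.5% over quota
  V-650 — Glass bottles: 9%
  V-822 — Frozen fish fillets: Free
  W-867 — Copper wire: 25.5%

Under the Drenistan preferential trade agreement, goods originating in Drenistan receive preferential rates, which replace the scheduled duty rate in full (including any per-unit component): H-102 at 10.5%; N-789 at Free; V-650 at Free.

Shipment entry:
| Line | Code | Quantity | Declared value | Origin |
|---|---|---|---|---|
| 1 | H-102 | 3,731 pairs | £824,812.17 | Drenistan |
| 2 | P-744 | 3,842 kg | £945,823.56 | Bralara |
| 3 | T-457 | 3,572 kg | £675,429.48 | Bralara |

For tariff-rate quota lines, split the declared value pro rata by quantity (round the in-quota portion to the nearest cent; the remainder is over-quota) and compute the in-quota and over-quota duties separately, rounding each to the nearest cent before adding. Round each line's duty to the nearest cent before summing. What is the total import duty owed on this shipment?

Line 1 (H-102, Drenistan, 3,731 pairs, £824,812.17):
Base rate for H-102 is 20% + £0.06/pair.
Origin Drenistan qualifies under the Fenador–Drenistan agreement and H-102 is covered: preferential rate 10.5% applies instead.
Duty = £824,812.17 × 10.5% = £86,605.28.
Line 2 (P-744, Bralara, 3,842 kg, £945,823.56):
Base rate for P-744 is 18%.
Duty = £945,823.56 × 18% = £170,248.24.
Line 3 (T-457, Bralara, 3,572 kg, £675,429.48):
Code T-457 is under a tariff-rate quota (threshold 4,689 kg). Quantity 3,572 kg is within the quota, so the in-quota rate 8% applies to the full value.
Duty = £675,429.48 × 8% = £54,034.36.
Total = £86,605.28 + £170,248.24 + £54,034.36 = £310,887.88.

£310,887.88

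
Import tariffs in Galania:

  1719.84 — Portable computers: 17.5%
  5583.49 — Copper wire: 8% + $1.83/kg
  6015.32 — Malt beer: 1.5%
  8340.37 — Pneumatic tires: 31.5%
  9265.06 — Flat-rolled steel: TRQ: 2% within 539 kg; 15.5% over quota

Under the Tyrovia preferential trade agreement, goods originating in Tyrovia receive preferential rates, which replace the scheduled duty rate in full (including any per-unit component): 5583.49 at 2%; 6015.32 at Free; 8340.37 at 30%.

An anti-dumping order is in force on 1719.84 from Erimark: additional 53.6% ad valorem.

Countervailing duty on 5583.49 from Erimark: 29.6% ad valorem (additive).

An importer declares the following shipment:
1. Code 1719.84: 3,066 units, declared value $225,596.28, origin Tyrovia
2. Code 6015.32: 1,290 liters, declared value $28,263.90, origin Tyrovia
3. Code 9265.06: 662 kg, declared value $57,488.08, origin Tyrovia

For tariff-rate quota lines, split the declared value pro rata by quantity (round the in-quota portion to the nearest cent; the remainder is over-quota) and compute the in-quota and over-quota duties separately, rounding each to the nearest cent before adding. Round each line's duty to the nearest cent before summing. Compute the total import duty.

$42,071.09

Line 1 (1719.84, Tyrovia, 3,066 units, $225,596.28):
Base rate for 1719.84 is 17.5%.
Origin Tyrovia is the FTA partner but 1719.84 is not on the preference list; base rate stands.
The additional-duty order on 1719.84 targets Erimark, not Tyrovia; it does not apply.
Duty = $225,596.28 × 17.5% = $39,479.35.
Line 2 (6015.32, Tyrovia, 1,290 liters, $28,263.90):
Base rate for 6015.32 is 1.5%.
Origin Tyrovia qualifies under the Galania–Tyrovia agreement and 6015.32 is covered: preferential rate Free applies instead.
Duty = $28,263.90 × 0% = $0.00.
Line 3 (9265.06, Tyrovia, 662 kg, $57,488.08):
Code 9265.06 is under a tariff-rate quota (threshold 539 kg). In-quota: 539 kg at 2%; over-quota: 123 kg at 15.5%.
Pro-rata value split: in-quota = $57,488.08 × 539/662 = $46,806.76; over-quota = $57,488.08 − $46,806.76 = $10,681.32.
In-quota duty = $46,806.76 × 2% = $936.14. Over-quota duty = $10,681.32 × 15.5% = $1,655.60.
Line duty = $936.14 + $1,655.60 = $2,591.74.
Total = $39,479.35 + $0.00 + $2,591.74 = $42,071.09.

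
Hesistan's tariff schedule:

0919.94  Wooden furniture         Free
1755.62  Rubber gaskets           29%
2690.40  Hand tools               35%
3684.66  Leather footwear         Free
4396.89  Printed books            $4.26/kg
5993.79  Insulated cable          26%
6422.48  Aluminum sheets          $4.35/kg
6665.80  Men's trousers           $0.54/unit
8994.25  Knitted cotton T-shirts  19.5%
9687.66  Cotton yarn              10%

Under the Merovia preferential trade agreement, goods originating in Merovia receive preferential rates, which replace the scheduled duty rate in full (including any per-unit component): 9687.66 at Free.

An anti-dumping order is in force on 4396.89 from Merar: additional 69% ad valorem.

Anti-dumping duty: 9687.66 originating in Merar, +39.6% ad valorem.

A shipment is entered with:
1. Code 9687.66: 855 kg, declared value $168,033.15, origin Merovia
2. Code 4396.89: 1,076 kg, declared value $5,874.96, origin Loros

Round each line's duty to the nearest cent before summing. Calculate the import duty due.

$4,583.76

Line 1 (9687.66, Merovia, 855 kg, $168,033.15):
Base rate for 9687.66 is 10%.
Origin Merovia qualifies under the Hesistan–Merovia agreement and 9687.66 is covered: preferential rate Free applies instead.
The additional-duty order on 9687.66 targets Merar, not Merovia; it does not apply.
Duty = $168,033.15 × 0% = $0.00.
Line 2 (4396.89, Loros, 1,076 kg, $5,874.96):
Base rate for 4396.89 is $4.26/kg.
The additional-duty order on 4396.89 targets Merar, not Loros; it does not apply.
Duty = 1,076 × $4.26 = $4,583.76.
Total = $0.00 + $4,583.76 = $4,583.76.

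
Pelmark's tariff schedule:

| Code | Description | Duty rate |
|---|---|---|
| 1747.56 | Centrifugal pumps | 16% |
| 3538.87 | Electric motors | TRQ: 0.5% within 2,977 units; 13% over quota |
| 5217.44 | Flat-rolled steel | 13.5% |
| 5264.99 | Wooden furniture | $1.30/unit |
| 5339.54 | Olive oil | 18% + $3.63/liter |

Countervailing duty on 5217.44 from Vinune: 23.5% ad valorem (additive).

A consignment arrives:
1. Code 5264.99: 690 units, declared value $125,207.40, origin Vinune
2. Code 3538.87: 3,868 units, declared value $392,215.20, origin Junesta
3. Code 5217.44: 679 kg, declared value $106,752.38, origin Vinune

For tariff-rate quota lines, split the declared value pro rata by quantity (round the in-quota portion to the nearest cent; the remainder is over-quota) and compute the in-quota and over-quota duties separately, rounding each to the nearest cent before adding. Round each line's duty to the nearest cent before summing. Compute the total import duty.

$53,649.88

Line 1 (5264.99, Vinune, 690 units, $125,207.40):
Base rate for 5264.99 is $1.30/unit.
Duty = 690 × $1.30 = $897.00.
Line 2 (3538.87, Junesta, 3,868 units, $392,215.20):
Code 3538.87 is under a tariff-rate quota (threshold 2,977 units). In-quota: 2,977 units at 0.5%; over-quota: 891 units at 13%.
Pro-rata value split: in-quota = $392,215.20 × 2,977/3,868 = $301,867.80; over-quota = $392,215.20 − $301,867.80 = $90,347.40.
In-quota duty = $301,867.80 × 0.5% = $1,509.34. Over-quota duty = $90,347.40 × 13% = $11,745.16.
Line duty = $1,509.34 + $11,745.16 = $13,254.50.
Line 3 (5217.44, Vinune, 679 kg, $106,752.38):
Base rate for 5217.44 is 13.5%.
Additional duty on 5217.44 from Vinune: +23.5%. Applied ad valorem rate: 13.5% + 23.5% = 37%.
Duty = $106,752.38 × 37% = $39,498.38.
Total = $897.00 + $13,254.50 + $39,498.38 = $53,649.88.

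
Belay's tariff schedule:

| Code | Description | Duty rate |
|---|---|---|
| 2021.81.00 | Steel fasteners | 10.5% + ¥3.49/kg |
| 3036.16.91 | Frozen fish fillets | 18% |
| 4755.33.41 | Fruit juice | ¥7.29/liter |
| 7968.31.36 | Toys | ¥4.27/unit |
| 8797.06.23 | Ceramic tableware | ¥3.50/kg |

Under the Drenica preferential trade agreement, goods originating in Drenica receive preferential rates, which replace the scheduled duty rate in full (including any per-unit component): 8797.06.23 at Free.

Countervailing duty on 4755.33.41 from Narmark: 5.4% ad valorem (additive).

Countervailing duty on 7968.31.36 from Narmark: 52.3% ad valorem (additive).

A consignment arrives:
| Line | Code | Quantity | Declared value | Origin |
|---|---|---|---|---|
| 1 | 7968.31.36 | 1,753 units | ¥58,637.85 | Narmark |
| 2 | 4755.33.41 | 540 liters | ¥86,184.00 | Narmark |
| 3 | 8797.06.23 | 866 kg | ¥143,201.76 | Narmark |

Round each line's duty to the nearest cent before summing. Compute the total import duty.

Line 1 (7968.31.36, Narmark, 1,753 units, ¥58,637.85):
Base rate for 7968.31.36 is ¥4.27/unit.
Additional duty on 7968.31.36 from Narmark: +52.3% ad valorem. Applied ad valorem rate = 52.3%.
Duty = ¥58,637.85 × 52.3% + 1,753 × ¥4.27 = ¥38,152.91.
Line 2 (4755.33.41, Narmark, 540 liters, ¥86,184.00):
Base rate for 4755.33.41 is ¥7.29/liter.
Additional duty on 4755.33.41 from Narmark: +5.4% ad valorem. Applied ad valorem rate = 5.4%.
Duty = ¥86,184.00 × 5.4% + 540 × ¥7.29 = ¥8,590.54.
Line 3 (8797.06.23, Narmark, 866 kg, ¥143,201.76):
Base rate for 8797.06.23 is ¥3.50/kg.
8797.06.23 has an FTA preferential rate, but origin Narmark is not Drenica; base rate stands.
Duty = 866 × ¥3.50 = ¥3,031.00.
Total = ¥38,152.91 + ¥8,590.54 + ¥3,031.00 = ¥49,774.45.

¥49,774.45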